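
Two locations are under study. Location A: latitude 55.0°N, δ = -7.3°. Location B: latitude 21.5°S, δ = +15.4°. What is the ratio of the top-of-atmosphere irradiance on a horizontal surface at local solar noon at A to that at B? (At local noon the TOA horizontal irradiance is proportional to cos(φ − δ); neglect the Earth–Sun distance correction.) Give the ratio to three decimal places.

0.581

A: cos θ_z = cos(55.0° − (-7.3°)) = 0.4648.
B: cos θ_z = cos(-21.5° − (15.4°)) = 0.7997.
Ratio A/B = 0.4648 / 0.7997 = 0.5812.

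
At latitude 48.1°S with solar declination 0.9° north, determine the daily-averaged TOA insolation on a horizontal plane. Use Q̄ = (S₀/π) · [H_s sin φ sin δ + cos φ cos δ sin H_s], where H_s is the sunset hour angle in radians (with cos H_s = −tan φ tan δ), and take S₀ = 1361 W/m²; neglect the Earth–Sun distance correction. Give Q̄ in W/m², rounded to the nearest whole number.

cos H_s = −tan(-48.1°) · tan(0.9°) = 0.0175, so H_s = arccos(0.0175) = 89.00°. In radians, H_s = 1.5533.
H_s sin φ sin δ = 1.5533 × -0.7443 × 0.0157 = -0.0182.
cos φ cos δ sin H_s = 0.6678 × 0.9999 × 0.9998 = 0.6676.
Q̄ = (1361/π) × (-0.0182 + 0.6676) = 433.22 × 0.6494 = 281.33 W/m².

281 W/m²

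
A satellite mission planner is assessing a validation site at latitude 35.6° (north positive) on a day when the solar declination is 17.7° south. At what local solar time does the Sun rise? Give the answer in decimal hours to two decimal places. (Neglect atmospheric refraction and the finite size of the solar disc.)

−tan φ tan δ = −(0.7159)(-0.3191) = 0.2284; H_s = arccos(0.2284) = 76.80°.
Sunrise is at 12 − H_s/15 = 12 − 5.120 = 6.880 h local solar time.

6.88 h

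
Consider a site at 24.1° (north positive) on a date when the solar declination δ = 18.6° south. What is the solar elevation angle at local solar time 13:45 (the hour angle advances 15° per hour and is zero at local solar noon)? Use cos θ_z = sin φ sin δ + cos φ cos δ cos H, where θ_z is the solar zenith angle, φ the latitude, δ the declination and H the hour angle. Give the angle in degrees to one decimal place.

40.2°

Hour angle H = 15° × (13.75 − 12) = 26.25°.
cos θ_z = sin φ sin δ + cos φ cos δ cos H = (0.4083)(-0.3190) + (0.9128)(0.9478)(0.8969) = 0.6457.
θ_z = arccos(0.6457) = 49.78°, so the elevation is 90° − 49.78° = 40.22°.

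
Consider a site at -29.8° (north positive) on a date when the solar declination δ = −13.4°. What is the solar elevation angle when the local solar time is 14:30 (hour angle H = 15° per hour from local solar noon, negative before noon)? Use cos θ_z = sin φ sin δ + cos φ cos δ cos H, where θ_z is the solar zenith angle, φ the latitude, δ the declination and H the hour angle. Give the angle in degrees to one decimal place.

Hour angle H = 15° × (14.5 − 12) = 37.50°.
With φ = -29.8°, δ = -13.4°, H = 37.50°: sin φ sin δ = 0.1152, cos φ cos δ cos H = 0.6697, so cos θ_z = 0.7849.
θ_z = arccos(0.7849) = 38.29°, so the elevation is 90° − 38.29° = 51.71°.

51.7°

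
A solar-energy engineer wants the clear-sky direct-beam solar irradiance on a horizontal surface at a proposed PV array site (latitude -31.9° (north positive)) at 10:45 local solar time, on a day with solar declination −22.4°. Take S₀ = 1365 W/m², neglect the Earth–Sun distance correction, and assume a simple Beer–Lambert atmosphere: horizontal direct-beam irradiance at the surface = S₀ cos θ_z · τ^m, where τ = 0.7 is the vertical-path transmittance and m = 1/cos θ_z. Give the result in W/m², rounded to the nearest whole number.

884 W/m²

Hour angle H = 15° × (10.75 − 12) = -18.75°.
cos θ_z = sin(-31.9°) sin(-22.4°) + cos(-31.9°) cos(-22.4°) cos(-18.75°) = 0.2014 + 0.7433 = 0.9447.
Air mass m = 1/cos θ_z = 1/0.9447 = 1.059; τ^m = 0.7^1.059 = 0.6854.
Surface direct beam = 1365 × 0.9447 × 0.6854 = 883.83 W/m².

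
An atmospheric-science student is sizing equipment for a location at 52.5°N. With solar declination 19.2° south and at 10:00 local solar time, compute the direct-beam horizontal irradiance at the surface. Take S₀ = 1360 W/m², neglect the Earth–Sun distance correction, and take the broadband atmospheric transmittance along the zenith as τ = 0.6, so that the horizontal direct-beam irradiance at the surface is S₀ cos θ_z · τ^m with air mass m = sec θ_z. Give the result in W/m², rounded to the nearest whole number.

Hour angle H = 15° × (10 − 12) = -30.00°.
cos θ_z = sin(52.5°) sin(-19.2°) + cos(52.5°) cos(-19.2°) cos(-30.00°) = -0.2609 + 0.4979 = 0.2370.
Air mass m = 1/cos θ_z = 1/0.2370 = 4.219; τ^m = 0.6^4.219 = 0.1159.
Surface direct beam = 1360 × 0.2370 × 0.1159 = 37.36 W/m².

37 W/m²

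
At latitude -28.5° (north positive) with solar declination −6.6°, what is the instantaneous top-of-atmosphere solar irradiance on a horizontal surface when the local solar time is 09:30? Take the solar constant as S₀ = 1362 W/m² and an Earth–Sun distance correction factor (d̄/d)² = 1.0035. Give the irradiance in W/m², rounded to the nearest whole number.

Hour angle H = 15° × (9.5 − 12) = -37.50°.
cos θ_z = sin φ sin δ + cos φ cos δ cos H = (-0.4772)(-0.1149) + (0.8788)(0.9934)(0.7934) = 0.7475.
Top-of-atmosphere irradiance = S₀ (d̄/d)² cos θ_z = 1362 × 1.0035 × 0.7475 = 1021.66 W/m².

1022 W/m²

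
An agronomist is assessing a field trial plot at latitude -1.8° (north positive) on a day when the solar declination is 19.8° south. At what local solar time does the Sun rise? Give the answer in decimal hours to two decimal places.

5.96 h

−tan φ tan δ = −(-0.0314)(-0.3600) = -0.0113; H_s = arccos(-0.0113) = 90.65°.
Sunrise is at 12 − H_s/15 = 12 − 6.043 = 5.957 h local solar time.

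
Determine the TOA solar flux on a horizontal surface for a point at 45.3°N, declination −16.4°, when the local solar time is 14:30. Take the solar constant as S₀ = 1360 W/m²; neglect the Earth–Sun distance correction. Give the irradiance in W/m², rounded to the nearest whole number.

455 W/m²

Hour angle H = 15° × (14.5 − 12) = 37.50°.
cos θ_z = sin(45.3°) sin(-16.4°) + cos(45.3°) cos(-16.4°) cos(37.50°) = -0.2007 + 0.5353 = 0.3346.
Top-of-atmosphere irradiance = S₀ cos θ_z = 1360 × 0.3346 = 455.06 W/m².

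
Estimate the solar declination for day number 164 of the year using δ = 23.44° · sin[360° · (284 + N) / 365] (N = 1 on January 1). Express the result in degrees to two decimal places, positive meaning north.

360 × (284 + 164) / 365 = 441.863°; sin(441.863°) = 0.9899.
δ = 23.44 × 0.9899 = 23.203° ≈ +23.20°.

+23.20°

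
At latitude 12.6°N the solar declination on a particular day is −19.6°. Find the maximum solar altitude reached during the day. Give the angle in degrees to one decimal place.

At local solar noon the hour angle is zero, so the elevation is 90° − |φ − δ| = 90° − |12.6° − (-19.6°)| = 90° − 32.2° = 57.8°.

57.8°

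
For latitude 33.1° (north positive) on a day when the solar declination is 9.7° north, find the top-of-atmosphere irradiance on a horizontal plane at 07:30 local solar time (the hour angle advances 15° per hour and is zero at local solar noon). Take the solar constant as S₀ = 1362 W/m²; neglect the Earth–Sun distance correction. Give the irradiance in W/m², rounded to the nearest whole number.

556 W/m²

Hour angle H = 15° × (7.5 − 12) = -67.50°.
cos θ_z = sin φ sin δ + cos φ cos δ cos H = (0.5461)(0.1685) + (0.8377)(0.9857)(0.3827) = 0.4080.
Top-of-atmosphere irradiance = S₀ cos θ_z = 1362 × 0.4080 = 555.70 W/m².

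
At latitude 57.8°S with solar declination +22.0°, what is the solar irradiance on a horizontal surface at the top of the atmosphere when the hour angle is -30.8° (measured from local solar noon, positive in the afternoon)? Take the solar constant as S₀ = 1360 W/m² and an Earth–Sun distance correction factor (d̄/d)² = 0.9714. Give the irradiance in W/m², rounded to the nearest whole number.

cos θ_z = sin φ sin δ + cos φ cos δ cos H = (-0.8462)(0.3746) + (0.5329)(0.9272)(0.8590) = 0.1074.
Top-of-atmosphere irradiance = S₀ (d̄/d)² cos θ_z = 1360 × 0.9714 × 0.1074 = 141.89 W/m².

142 W/m²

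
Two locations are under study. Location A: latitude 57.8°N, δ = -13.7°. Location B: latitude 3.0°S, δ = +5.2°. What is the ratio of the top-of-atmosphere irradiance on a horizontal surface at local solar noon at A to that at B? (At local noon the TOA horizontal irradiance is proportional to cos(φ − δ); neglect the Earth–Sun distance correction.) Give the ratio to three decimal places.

A: cos θ_z = cos(57.8° − (-13.7°)) = 0.3173.
B: cos θ_z = cos(-3.0° − (5.2°)) = 0.9898.
Ratio A/B = 0.3173 / 0.9898 = 0.3206.

0.321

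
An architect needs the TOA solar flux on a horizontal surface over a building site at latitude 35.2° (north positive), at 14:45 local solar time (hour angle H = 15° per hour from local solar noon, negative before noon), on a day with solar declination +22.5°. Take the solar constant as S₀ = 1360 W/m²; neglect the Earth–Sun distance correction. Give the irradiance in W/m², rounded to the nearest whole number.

Hour angle H = 15° × (14.75 − 12) = 41.25°.
With φ = 35.2°, δ = 22.5°, H = 41.25°: sin φ sin δ = 0.2206, cos φ cos δ cos H = 0.5676, so cos θ_z = 0.7882.
Top-of-atmosphere irradiance = S₀ cos θ_z = 1360 × 0.7882 = 1071.95 W/m².

1072 W/m²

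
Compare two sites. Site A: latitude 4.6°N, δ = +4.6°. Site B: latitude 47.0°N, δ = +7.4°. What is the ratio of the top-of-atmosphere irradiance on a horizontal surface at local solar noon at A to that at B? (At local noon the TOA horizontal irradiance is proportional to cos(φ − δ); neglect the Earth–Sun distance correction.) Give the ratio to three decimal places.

A: cos θ_z = cos(4.6° − (4.6°)) = 1.0000.
B: cos θ_z = cos(47.0° − (7.4°)) = 0.7705.
Ratio A/B = 1.0000 / 0.7705 = 1.2979.

1.298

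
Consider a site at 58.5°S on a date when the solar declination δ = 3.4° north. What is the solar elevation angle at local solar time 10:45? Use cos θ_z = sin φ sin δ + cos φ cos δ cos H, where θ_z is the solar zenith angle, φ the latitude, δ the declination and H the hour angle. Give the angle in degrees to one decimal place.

Hour angle H = 15° × (10.75 − 12) = -18.75°.
With φ = -58.5°, δ = 3.4°, H = -18.75°: sin φ sin δ = -0.0506, cos φ cos δ cos H = 0.4939, so cos θ_z = 0.4433.
θ_z = arccos(0.4433) = 63.69°, so the elevation is 90° − 63.69° = 26.31°.

26.3°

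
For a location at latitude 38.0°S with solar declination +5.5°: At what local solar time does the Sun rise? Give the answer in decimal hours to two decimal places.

6.29 h

The sunset hour angle satisfies cos H_s = −tan φ tan δ = 0.0752, giving H_s = 85.69°.
Sunrise is at 12 − H_s/15 = 12 − 5.713 = 6.287 h local solar time.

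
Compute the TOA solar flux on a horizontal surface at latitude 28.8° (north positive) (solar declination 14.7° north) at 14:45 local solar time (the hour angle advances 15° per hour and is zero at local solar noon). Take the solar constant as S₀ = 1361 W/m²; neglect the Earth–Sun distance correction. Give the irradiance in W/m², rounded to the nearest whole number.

1034 W/m²

Hour angle H = 15° × (14.75 − 12) = 41.25°.
cos θ_z = sin(28.8°) sin(14.7°) + cos(28.8°) cos(14.7°) cos(41.25°) = 0.1222 + 0.6373 = 0.7595.
Top-of-atmosphere irradiance = S₀ cos θ_z = 1361 × 0.7595 = 1033.68 W/m².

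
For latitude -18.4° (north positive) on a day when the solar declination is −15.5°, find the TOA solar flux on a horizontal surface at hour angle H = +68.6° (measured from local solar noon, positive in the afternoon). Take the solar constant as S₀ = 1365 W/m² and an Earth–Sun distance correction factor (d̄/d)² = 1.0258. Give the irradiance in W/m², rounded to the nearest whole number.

cos θ_z = sin(-18.4°) sin(-15.5°) + cos(-18.4°) cos(-15.5°) cos(68.60°) = 0.0844 + 0.3336 = 0.4180.
Top-of-atmosphere irradiance = S₀ (d̄/d)² cos θ_z = 1365 × 1.0258 × 0.4180 = 585.29 W/m².

585 W/m²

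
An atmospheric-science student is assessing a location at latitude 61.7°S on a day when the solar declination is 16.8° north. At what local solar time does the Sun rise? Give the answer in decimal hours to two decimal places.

cos H_s = −tan(-61.7°) · tan(16.8°) = 0.5607, so H_s = arccos(0.5607) = 55.90°.
Sunrise is at 12 − H_s/15 = 12 − 3.727 = 8.273 h local solar time.

8.27 h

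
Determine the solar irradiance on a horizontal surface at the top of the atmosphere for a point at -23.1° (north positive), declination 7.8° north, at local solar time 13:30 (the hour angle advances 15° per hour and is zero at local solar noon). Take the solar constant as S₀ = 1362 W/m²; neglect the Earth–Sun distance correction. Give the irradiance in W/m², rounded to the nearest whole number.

1074 W/m²

Hour angle H = 15° × (13.5 − 12) = 22.50°.
With φ = -23.1°, δ = 7.8°, H = 22.50°: sin φ sin δ = -0.0532, cos φ cos δ cos H = 0.8419, so cos θ_z = 0.7887.
Top-of-atmosphere irradiance = S₀ cos θ_z = 1362 × 0.7887 = 1074.21 W/m².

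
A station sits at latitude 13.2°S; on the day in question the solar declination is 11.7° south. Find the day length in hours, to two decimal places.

12.37 hours

−tan φ tan δ = −(-0.2345)(-0.2071) = -0.0486; H_s = arccos(-0.0486) = 92.79°.
Day length = 2 H_s / 15° h⁻¹ = 185.58° / 15 = 12.372 h.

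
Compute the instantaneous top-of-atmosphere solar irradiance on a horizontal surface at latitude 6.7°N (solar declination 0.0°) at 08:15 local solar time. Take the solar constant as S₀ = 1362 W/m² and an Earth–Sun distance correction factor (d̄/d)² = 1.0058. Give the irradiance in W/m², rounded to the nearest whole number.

Hour angle H = 15° × (8.25 − 12) = -56.25°.
With φ = 6.7°, δ = 0.0°, H = -56.25°: sin φ sin δ = 0.0000, cos φ cos δ cos H = 0.5518, so cos θ_z = 0.5518.
Top-of-atmosphere irradiance = S₀ (d̄/d)² cos θ_z = 1362 × 1.0058 × 0.5518 = 755.91 W/m².

756 W/m²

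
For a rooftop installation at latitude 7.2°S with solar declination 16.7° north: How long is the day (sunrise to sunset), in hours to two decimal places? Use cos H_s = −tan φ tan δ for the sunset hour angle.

11.71 hours

The sunset hour angle satisfies cos H_s = −tan φ tan δ = 0.0379, giving H_s = 87.83°.
Day length = 2 H_s / 15° h⁻¹ = 175.66° / 15 = 11.711 h.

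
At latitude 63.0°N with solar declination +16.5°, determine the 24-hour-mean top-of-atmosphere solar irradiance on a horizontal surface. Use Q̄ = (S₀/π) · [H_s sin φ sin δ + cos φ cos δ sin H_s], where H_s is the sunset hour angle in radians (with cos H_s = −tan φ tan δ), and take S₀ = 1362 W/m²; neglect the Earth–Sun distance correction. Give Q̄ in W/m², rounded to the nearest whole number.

−tan φ tan δ = −(1.9626)(0.2962) = -0.5813; H_s = arccos(-0.5813) = 125.54°. In radians, H_s = 2.1911.
H_s sin φ sin δ = 2.1911 × 0.8910 × 0.2840 = 0.5544.
cos φ cos δ sin H_s = 0.4540 × 0.9588 × 0.8137 = 0.3542.
Q̄ = (1362/π) × (0.5544 + 0.3542) = 433.54 × 0.9086 = 393.91 W/m².

394 W/m²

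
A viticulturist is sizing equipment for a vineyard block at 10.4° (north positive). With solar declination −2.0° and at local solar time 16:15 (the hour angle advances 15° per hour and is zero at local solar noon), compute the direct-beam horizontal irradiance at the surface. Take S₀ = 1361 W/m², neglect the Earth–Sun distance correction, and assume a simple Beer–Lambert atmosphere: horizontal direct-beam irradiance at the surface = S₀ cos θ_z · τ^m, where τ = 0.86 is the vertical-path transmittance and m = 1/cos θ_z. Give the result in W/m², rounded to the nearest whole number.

410 W/m²

Hour angle H = 15° × (16.25 − 12) = 63.75°.
cos θ_z = sin(10.4°) sin(-2.0°) + cos(10.4°) cos(-2.0°) cos(63.75°) = -0.0063 + 0.4348 = 0.4285.
Air mass m = 1/cos θ_z = 1/0.4285 = 2.334; τ^m = 0.86^2.334 = 0.7033.
Surface direct beam = 1361 × 0.4285 × 0.7033 = 410.16 W/m².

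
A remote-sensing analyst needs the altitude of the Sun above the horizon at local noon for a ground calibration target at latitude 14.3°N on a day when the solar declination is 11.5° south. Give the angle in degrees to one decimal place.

64.2°

At local solar noon the hour angle is zero, so the elevation is 90° − |φ − δ| = 90° − |14.3° − (-11.5°)| = 90° − 25.8° = 64.2°.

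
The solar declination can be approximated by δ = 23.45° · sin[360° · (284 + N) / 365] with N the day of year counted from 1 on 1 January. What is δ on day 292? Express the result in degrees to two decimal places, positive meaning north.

360 × (284 + 292) / 365 = 568.110°; sin(568.110°) = -0.4712.
δ = 23.45 × -0.4712 = -11.050° ≈ -11.05°.

-11.05°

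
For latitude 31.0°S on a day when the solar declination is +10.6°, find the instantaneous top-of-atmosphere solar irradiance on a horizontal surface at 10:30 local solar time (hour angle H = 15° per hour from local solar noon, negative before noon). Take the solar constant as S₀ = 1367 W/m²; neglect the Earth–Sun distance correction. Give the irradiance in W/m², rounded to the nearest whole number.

Hour angle H = 15° × (10.5 − 12) = -22.50°.
cos θ_z = sin(-31.0°) sin(10.6°) + cos(-31.0°) cos(10.6°) cos(-22.50°) = -0.0947 + 0.7784 = 0.6837.
Top-of-atmosphere irradiance = S₀ cos θ_z = 1367 × 0.6837 = 934.62 W/m².

935 W/m²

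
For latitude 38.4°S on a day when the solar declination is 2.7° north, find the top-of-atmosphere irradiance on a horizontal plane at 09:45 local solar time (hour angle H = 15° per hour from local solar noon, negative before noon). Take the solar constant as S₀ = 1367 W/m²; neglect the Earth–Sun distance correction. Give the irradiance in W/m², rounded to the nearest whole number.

Hour angle H = 15° × (9.75 − 12) = -33.75°.
cos θ_z = sin(-38.4°) sin(2.7°) + cos(-38.4°) cos(2.7°) cos(-33.75°) = -0.0293 + 0.6509 = 0.6216.
Top-of-atmosphere irradiance = S₀ cos θ_z = 1367 × 0.6216 = 849.73 W/m².

850 W/m²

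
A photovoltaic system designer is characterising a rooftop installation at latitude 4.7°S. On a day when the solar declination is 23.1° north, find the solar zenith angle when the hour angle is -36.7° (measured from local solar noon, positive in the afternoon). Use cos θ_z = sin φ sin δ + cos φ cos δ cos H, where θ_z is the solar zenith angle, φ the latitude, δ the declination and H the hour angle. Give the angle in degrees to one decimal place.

cos θ_z = sin(-4.7°) sin(23.1°) + cos(-4.7°) cos(23.1°) cos(-36.70°) = -0.0321 + 0.7350 = 0.7029.
θ_z = arccos(0.7029) = 45.34°.

45.3°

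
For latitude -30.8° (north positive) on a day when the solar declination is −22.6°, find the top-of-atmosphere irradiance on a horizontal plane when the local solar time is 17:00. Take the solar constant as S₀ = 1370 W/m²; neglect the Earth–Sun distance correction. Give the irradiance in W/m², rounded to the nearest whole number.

551 W/m²

Hour angle H = 15° × (17 − 12) = 75.00°.
cos θ_z = sin(-30.8°) sin(-22.6°) + cos(-30.8°) cos(-22.6°) cos(75.00°) = 0.1968 + 0.2052 = 0.4020.
Top-of-atmosphere irradiance = S₀ cos θ_z = 1370 × 0.4020 = 550.74 W/m².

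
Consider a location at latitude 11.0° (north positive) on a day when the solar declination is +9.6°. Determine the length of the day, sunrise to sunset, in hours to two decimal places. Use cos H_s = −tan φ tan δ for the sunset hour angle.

The sunset hour angle satisfies cos H_s = −tan φ tan δ = -0.0329, giving H_s = 91.89°.
Day length = 2 H_s / 15° h⁻¹ = 183.78° / 15 = 12.252 h.

12.25 hours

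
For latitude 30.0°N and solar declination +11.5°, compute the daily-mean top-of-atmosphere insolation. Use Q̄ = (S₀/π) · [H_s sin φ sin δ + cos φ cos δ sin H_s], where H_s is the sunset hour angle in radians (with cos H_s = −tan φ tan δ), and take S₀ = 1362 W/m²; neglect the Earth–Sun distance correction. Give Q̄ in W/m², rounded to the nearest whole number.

cos H_s = −tan(30.0°) · tan(11.5°) = -0.1175, so H_s = arccos(-0.1175) = 96.75°. In radians, H_s = 1.6886.
H_s sin φ sin δ = 1.6886 × 0.5000 × 0.1994 = 0.1684.
cos φ cos δ sin H_s = 0.8660 × 0.9799 × 0.9931 = 0.8427.
Q̄ = (1362/π) × (0.1684 + 0.8427) = 433.54 × 1.0111 = 438.35 W/m².

438 W/m²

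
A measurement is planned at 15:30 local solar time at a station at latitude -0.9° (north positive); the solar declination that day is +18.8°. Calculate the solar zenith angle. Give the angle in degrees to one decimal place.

Hour angle H = 15° × (15.5 − 12) = 52.50°.
With φ = -0.9°, δ = 18.8°, H = 52.50°: sin φ sin δ = -0.0051, cos φ cos δ cos H = 0.5762, so cos θ_z = 0.5711.
θ_z = arccos(0.5711) = 55.17°.

55.2°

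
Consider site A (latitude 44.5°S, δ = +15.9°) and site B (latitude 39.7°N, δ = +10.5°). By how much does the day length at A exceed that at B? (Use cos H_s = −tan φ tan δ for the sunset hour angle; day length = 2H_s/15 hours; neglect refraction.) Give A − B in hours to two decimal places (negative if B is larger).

-3.35 h

A: H_s = arccos(−tan -44.5° · tan 15.9°) = 73.74°, so 2H_s/15 = 9.8320 h.
B: H_s = arccos(−tan 39.7° · tan 10.5°) = 98.85°, so 2H_s/15 = 13.1800 h.
A − B = 9.8320 − 13.1800 = -3.3480 h.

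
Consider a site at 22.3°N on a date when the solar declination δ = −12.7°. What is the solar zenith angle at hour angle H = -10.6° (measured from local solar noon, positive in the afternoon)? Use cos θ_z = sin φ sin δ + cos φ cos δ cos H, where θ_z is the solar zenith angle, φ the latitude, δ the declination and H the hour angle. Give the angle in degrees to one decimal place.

cos θ_z = sin φ sin δ + cos φ cos δ cos H = (0.3795)(-0.2198) + (0.9252)(0.9755)(0.9829) = 0.8037.
θ_z = arccos(0.8037) = 36.52°.

36.5°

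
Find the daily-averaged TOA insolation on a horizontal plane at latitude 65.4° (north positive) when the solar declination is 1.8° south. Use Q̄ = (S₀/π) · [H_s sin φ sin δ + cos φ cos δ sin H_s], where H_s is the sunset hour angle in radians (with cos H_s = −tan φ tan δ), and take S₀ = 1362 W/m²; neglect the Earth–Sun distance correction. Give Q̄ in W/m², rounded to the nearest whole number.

161 W/m²

cos H_s = −tan(65.4°) · tan(-1.8°) = 0.0686, so H_s = arccos(0.0686) = 86.07°. In radians, H_s = 1.5022.
H_s sin φ sin δ = 1.5022 × 0.9092 × -0.0314 = -0.0429.
cos φ cos δ sin H_s = 0.4163 × 0.9995 × 0.9976 = 0.4151.
Q̄ = (1362/π) × (-0.0429 + 0.4151) = 433.54 × 0.3722 = 161.36 W/m².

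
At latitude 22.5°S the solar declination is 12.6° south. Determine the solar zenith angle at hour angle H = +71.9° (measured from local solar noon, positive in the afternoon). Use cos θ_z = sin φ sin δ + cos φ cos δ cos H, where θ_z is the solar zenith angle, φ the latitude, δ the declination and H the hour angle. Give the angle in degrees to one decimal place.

With φ = -22.5°, δ = -12.6°, H = 71.90°: sin φ sin δ = 0.0835, cos φ cos δ cos H = 0.2801, so cos θ_z = 0.3636.
θ_z = arccos(0.3636) = 68.68°.

68.7°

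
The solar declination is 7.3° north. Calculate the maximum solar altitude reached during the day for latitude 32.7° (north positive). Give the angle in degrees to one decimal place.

At local solar noon the hour angle is zero, so the elevation is 90° − |φ − δ| = 90° − |32.7° − (7.3°)| = 90° − 25.4° = 64.6°.

64.6°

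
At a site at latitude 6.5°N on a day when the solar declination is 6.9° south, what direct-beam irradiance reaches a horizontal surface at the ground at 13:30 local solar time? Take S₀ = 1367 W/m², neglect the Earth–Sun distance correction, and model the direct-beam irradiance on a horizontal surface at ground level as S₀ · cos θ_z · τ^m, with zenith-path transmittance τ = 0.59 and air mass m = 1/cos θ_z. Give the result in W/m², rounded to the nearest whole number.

682 W/m²

Hour angle H = 15° × (13.5 − 12) = 22.50°.
cos θ_z = sin(6.5°) sin(-6.9°) + cos(6.5°) cos(-6.9°) cos(22.50°) = -0.0136 + 0.9113 = 0.8977.
Air mass m = 1/cos θ_z = 1/0.8977 = 1.114; τ^m = 0.59^1.114 = 0.5556.
Surface direct beam = 1367 × 0.8977 × 0.5556 = 681.81 W/m².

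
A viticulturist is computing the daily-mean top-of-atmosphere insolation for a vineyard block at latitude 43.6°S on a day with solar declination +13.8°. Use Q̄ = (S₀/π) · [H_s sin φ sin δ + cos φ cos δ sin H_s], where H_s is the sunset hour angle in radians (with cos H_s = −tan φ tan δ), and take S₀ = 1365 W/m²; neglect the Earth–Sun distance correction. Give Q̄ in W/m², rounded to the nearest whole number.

202 W/m²

The sunset hour angle satisfies cos H_s = −tan φ tan δ = 0.2339, giving H_s = 76.47°. In radians, H_s = 1.3347.
H_s sin φ sin δ = 1.3347 × -0.6896 × 0.2385 = -0.2195.
cos φ cos δ sin H_s = 0.7242 × 0.9711 × 0.9723 = 0.6838.
Q̄ = (1365/π) × (-0.2195 + 0.6838) = 434.49 × 0.4643 = 201.73 W/m².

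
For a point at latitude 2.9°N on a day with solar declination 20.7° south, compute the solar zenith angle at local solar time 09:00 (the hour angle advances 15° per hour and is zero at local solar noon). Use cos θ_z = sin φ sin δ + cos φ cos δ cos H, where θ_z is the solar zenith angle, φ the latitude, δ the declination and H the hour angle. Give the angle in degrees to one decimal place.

Hour angle H = 15° × (9 − 12) = -45.00°.
With φ = 2.9°, δ = -20.7°, H = -45.00°: sin φ sin δ = -0.0179, cos φ cos δ cos H = 0.6606, so cos θ_z = 0.6427.
θ_z = arccos(0.6427) = 50.01°.

50.0°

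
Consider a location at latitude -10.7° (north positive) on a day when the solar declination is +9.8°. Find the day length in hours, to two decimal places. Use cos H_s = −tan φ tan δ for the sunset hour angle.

cos H_s = −tan(-10.7°) · tan(9.8°) = 0.0326, so H_s = arccos(0.0326) = 88.13°.
Day length = 2 H_s / 15° h⁻¹ = 176.26° / 15 = 11.751 h.

11.75 hours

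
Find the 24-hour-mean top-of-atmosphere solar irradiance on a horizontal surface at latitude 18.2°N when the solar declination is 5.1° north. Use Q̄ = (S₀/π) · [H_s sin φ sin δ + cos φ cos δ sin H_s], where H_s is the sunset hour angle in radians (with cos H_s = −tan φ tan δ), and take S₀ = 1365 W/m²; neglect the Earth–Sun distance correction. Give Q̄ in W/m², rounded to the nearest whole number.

cos H_s = −tan(18.2°) · tan(5.1°) = -0.0293, so H_s = arccos(-0.0293) = 91.68°. In radians, H_s = 1.6001.
H_s sin φ sin δ = 1.6001 × 0.3123 × 0.0889 = 0.0444.
cos φ cos δ sin H_s = 0.9500 × 0.9960 × 0.9996 = 0.9458.
Q̄ = (1365/π) × (0.0444 + 0.9458) = 434.49 × 0.9902 = 430.23 W/m².

430 W/m²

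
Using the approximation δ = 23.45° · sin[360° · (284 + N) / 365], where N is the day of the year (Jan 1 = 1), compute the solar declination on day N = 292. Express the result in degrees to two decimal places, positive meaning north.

360 × (284 + 292) / 365 = 568.110°; sin(568.110°) = -0.4712.
δ = 23.45 × -0.4712 = -11.050° ≈ -11.05°.

-11.05°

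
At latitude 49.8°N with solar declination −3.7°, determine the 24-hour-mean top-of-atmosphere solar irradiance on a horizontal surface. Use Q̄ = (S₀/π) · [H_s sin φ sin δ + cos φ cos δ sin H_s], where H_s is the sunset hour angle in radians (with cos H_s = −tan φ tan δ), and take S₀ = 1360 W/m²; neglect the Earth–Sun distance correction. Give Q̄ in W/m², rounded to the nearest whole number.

246 W/m²

The sunset hour angle satisfies cos H_s = −tan φ tan δ = 0.0765, giving H_s = 85.61°. In radians, H_s = 1.4942.
H_s sin φ sin δ = 1.4942 × 0.7638 × -0.0645 = -0.0736.
cos φ cos δ sin H_s = 0.6455 × 0.9979 × 0.9971 = 0.6423.
Q̄ = (1360/π) × (-0.0736 + 0.6423) = 432.90 × 0.5687 = 246.19 W/m².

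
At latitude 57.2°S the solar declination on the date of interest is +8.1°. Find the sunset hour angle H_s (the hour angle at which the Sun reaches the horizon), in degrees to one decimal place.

The sunset hour angle satisfies cos H_s = −tan φ tan δ = 0.2208, giving H_s = 77.24°.

77.2°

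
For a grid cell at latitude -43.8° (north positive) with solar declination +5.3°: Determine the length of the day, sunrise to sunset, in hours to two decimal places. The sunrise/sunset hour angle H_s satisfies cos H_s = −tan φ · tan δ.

−tan φ tan δ = −(-0.9590)(0.0928) = 0.0890; H_s = arccos(0.0890) = 84.89°.
Day length = 2 H_s / 15° h⁻¹ = 169.78° / 15 = 11.319 h.

11.32 hours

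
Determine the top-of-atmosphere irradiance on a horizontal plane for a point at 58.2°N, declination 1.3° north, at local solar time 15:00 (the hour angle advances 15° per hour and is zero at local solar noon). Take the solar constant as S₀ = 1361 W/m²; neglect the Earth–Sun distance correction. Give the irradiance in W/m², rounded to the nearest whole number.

533 W/m²

Hour angle H = 15° × (15 − 12) = 45.00°.
cos θ_z = sin φ sin δ + cos φ cos δ cos H = (0.8499)(0.0227) + (0.5270)(0.9997)(0.7071) = 0.3918.
Top-of-atmosphere irradiance = S₀ cos θ_z = 1361 × 0.3918 = 533.24 W/m².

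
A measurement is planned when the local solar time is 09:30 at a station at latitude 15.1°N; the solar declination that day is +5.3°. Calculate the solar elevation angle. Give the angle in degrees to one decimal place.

51.9°

Hour angle H = 15° × (9.5 − 12) = -37.50°.
With φ = 15.1°, δ = 5.3°, H = -37.50°: sin φ sin δ = 0.0241, cos φ cos δ cos H = 0.7627, so cos θ_z = 0.7868.
θ_z = arccos(0.7868) = 38.11°, so the elevation is 90° − 38.11° = 51.89°.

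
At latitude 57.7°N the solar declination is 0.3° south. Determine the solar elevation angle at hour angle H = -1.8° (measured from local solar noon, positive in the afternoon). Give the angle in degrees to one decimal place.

With φ = 57.7°, δ = -0.3°, H = -1.80°: sin φ sin δ = -0.0044, cos φ cos δ cos H = 0.5341, so cos θ_z = 0.5297.
θ_z = arccos(0.5297) = 58.01°, so the elevation is 90° − 58.01° = 31.99°.

32.0°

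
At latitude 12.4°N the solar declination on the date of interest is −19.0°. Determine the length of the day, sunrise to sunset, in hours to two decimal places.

The sunset hour angle satisfies cos H_s = −tan φ tan δ = 0.0757, giving H_s = 85.66°.
Day length = 2 H_s / 15° h⁻¹ = 171.32° / 15 = 11.421 h.

11.42 hours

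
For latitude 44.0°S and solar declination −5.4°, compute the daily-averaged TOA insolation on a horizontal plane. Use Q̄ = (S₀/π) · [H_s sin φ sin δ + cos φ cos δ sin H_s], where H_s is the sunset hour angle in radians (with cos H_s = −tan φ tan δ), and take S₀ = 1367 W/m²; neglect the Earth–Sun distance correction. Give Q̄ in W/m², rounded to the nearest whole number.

358 W/m²

The sunset hour angle satisfies cos H_s = −tan φ tan δ = -0.0913, giving H_s = 95.24°. In radians, H_s = 1.6623.
H_s sin φ sin δ = 1.6623 × -0.6947 × -0.0941 = 0.1087.
cos φ cos δ sin H_s = 0.7193 × 0.9956 × 0.9958 = 0.7131.
Q̄ = (1367/π) × (0.1087 + 0.7131) = 435.13 × 0.8218 = 357.59 W/m².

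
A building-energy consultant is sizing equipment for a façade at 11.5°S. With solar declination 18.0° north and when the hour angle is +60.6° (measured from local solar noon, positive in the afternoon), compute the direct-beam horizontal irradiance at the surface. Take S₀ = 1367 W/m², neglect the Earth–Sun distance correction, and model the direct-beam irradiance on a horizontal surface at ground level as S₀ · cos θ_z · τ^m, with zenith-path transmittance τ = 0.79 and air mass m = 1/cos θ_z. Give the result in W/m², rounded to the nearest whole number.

298 W/m²

cos θ_z = sin(-11.5°) sin(18.0°) + cos(-11.5°) cos(18.0°) cos(60.60°) = -0.0616 + 0.4575 = 0.3959.
Air mass m = 1/cos θ_z = 1/0.3959 = 2.526; τ^m = 0.79^2.526 = 0.5513.
Surface direct beam = 1367 × 0.3959 × 0.5513 = 298.36 W/m².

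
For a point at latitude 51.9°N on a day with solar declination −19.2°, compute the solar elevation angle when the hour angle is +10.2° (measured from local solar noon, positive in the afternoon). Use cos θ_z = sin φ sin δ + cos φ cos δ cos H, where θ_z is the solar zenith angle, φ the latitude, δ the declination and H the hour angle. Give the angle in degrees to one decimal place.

18.3°

cos θ_z = sin φ sin δ + cos φ cos δ cos H = (0.7869)(-0.3289) + (0.6170)(0.9444)(0.9842) = 0.3147.
θ_z = arccos(0.3147) = 71.66°, so the elevation is 90° − 71.66° = 18.34°.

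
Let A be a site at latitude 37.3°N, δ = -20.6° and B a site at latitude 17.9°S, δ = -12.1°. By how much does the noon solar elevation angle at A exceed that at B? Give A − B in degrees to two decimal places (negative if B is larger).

-52.10°

A: 90° − |37.3 − (-20.6)| = 32.10°.
B: 90° − |-17.9 − (-12.1)| = 84.20°.
A − B = 32.10 − 84.20 = -52.10°.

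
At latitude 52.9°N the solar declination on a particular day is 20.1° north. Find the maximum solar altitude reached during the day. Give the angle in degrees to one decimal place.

57.2°

At local solar noon the hour angle is zero, so the elevation is 90° − |φ − δ| = 90° − |52.9° − (20.1°)| = 90° − 32.8° = 57.2°.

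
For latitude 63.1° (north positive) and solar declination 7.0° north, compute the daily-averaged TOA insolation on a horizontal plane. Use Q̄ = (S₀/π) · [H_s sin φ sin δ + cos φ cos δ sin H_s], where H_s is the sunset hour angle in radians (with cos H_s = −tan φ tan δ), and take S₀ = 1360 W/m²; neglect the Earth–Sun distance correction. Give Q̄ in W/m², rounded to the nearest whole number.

274 W/m²

−tan φ tan δ = −(1.9711)(0.1228) = -0.2421; H_s = arccos(-0.2421) = 104.01°. In radians, H_s = 1.8153.
H_s sin φ sin δ = 1.8153 × 0.8918 × 0.1219 = 0.1973.
cos φ cos δ sin H_s = 0.4524 × 0.9925 × 0.9703 = 0.4357.
Q̄ = (1360/π) × (0.1973 + 0.4357) = 432.90 × 0.6330 = 274.03 W/m².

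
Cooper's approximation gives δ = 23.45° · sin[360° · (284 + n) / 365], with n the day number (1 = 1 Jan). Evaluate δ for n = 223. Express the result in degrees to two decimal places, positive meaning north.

360 × (284 + 223) / 365 = 500.055°; sin(500.055°) = 0.6421.
δ = 23.45 × 0.6421 = 15.057° ≈ +15.06°.

+15.06°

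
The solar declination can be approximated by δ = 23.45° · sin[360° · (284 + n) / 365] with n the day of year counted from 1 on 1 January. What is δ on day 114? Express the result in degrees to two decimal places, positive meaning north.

360 × (284 + 114) / 365 = 392.548°; sin(392.548°) = 0.5380.
δ = 23.45 × 0.5380 = 12.616° ≈ +12.62°.

+12.62°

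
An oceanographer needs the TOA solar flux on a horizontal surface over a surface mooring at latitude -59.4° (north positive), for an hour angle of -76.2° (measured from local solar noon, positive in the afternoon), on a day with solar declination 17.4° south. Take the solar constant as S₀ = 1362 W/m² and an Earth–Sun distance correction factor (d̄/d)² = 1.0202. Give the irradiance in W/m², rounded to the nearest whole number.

519 W/m²

With φ = -59.4°, δ = -17.4°, H = -76.20°: sin φ sin δ = 0.2574, cos φ cos δ cos H = 0.1159, so cos θ_z = 0.3733.
Top-of-atmosphere irradiance = S₀ (d̄/d)² cos θ_z = 1362 × 1.0202 × 0.3733 = 518.70 W/m².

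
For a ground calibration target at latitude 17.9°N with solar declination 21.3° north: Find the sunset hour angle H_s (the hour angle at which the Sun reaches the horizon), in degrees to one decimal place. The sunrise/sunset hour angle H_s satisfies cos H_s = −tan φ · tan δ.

−tan φ tan δ = −(0.3230)(0.3899) = -0.1259; H_s = arccos(-0.1259) = 97.23°.

97.2°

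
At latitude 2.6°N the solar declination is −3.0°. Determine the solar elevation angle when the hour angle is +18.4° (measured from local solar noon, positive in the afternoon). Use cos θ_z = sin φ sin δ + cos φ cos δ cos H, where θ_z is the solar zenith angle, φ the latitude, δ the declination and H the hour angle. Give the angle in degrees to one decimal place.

70.8°

With φ = 2.6°, δ = -3.0°, H = 18.40°: sin φ sin δ = -0.0024, cos φ cos δ cos H = 0.9466, so cos θ_z = 0.9442.
θ_z = arccos(0.9442) = 19.23°, so the elevation is 90° − 19.23° = 70.77°.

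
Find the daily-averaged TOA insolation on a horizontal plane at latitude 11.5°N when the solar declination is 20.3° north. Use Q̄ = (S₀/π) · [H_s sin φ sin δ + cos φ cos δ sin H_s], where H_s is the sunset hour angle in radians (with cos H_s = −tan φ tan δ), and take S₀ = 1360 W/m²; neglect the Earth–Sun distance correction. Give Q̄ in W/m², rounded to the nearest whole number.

cos H_s = −tan(11.5°) · tan(20.3°) = -0.0753, so H_s = arccos(-0.0753) = 94.32°. In radians, H_s = 1.6462.
H_s sin φ sin δ = 1.6462 × 0.1994 × 0.3469 = 0.1139.
cos φ cos δ sin H_s = 0.9799 × 0.9379 × 0.9972 = 0.9165.
Q̄ = (1360/π) × (0.1139 + 0.9165) = 432.90 × 1.0304 = 446.06 W/m².

446 W/m²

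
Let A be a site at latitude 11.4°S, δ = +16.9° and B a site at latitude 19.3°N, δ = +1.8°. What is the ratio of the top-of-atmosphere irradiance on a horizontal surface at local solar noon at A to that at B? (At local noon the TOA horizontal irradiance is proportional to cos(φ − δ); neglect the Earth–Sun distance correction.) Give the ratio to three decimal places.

A: cos θ_z = cos(-11.4° − (16.9°)) = 0.8805.
B: cos θ_z = cos(19.3° − (1.8°)) = 0.9537.
Ratio A/B = 0.8805 / 0.9537 = 0.9232.

0.923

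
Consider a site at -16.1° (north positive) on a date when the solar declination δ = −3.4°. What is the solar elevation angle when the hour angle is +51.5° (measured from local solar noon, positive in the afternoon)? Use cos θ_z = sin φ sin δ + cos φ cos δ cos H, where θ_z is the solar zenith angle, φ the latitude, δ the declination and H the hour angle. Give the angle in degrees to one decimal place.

With φ = -16.1°, δ = -3.4°, H = 51.50°: sin φ sin δ = 0.0164, cos φ cos δ cos H = 0.5970, so cos θ_z = 0.6134.
θ_z = arccos(0.6134) = 52.16°, so the elevation is 90° − 52.16° = 37.84°.

37.8°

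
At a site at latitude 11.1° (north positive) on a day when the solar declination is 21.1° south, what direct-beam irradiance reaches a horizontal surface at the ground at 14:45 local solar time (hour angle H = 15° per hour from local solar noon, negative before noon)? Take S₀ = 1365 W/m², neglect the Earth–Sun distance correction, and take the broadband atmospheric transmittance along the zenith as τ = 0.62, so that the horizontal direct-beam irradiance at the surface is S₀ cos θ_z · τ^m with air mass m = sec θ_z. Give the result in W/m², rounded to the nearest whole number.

390 W/m²

Hour angle H = 15° × (14.75 − 12) = 41.25°.
With φ = 11.1°, δ = -21.1°, H = 41.25°: sin φ sin δ = -0.0693, cos φ cos δ cos H = 0.6883, so cos θ_z = 0.6190.
Air mass m = 1/cos θ_z = 1/0.6190 = 1.616; τ^m = 0.62^1.616 = 0.4619.
Surface direct beam = 1365 × 0.6190 × 0.4619 = 390.28 W/m².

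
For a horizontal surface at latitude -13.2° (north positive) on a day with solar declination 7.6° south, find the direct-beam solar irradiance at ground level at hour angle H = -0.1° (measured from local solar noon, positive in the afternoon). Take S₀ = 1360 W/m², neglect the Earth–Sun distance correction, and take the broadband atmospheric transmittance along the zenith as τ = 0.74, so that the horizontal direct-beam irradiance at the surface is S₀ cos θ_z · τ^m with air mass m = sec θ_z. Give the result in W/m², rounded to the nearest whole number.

cos θ_z = sin(-13.2°) sin(-7.6°) + cos(-13.2°) cos(-7.6°) cos(-0.10°) = 0.0302 + 0.9650 = 0.9952.
Air mass m = 1/cos θ_z = 1/0.9952 = 1.005; τ^m = 0.74^1.005 = 0.7389.
Surface direct beam = 1360 × 0.9952 × 0.7389 = 1000.08 W/m².

1000 W/m²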